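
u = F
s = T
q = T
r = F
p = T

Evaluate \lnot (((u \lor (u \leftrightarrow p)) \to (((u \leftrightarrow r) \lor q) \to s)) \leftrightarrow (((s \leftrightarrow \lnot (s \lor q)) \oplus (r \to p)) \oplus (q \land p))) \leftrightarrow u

F

u \leftrightarrow p = F \leftrightarrow T = F
u \lor (u \leftrightarrow p) = F \lor F = F
u \leftrightarrow r = F \leftrightarrow F = T
(u \leftrightarrow r) \lor q = T \lor T = T
((u \leftrightarrow r) \lor q) \to s = T \to T = T
(u \lor (u \leftrightarrow p)) \to (((u \leftrightarrow r) \lor q) \to s) = F \to T = T
s \lor q = T \lor T = T
\lnot (s \lor q) = \lnot T = F
s \leftrightarrow \lnot (s \lor q) = T \leftrightarrow F = F
r \to p = F \to T = T
(s \leftrightarrow \lnot (s \lor q)) \oplus (r \to p) = F \oplus T = T
q \land p = T \land T = T
((s \leftrightarrow \lnot (s \lor q)) \oplus (r \to p)) \oplus (q \land p) = T \oplus T = F
((u \lor (u \leftrightarrow p)) \to (((u \leftrightarrow r) \lor q) \to s)) \leftrightarrow (((s \leftrightarrow \lnot (s \lor q)) \oplus (r \to p)) \oplus (q \land p)) = T \leftrightarrow F = F
\lnot (((u \lor (u \leftrightarrow p)) \to (((u \leftrightarrow r) \lor q) \to s)) \leftrightarrow (((s \leftrightarrow \lnot (s \lor q)) \oplus (r \to p)) \oplus (q \land p))) = \lnot F = T
\lnot (((u \lor (u \leftrightarrow p)) \to (((u \leftrightarrow r) \lor q) \to s)) \leftrightarrow (((s \leftrightarrow \lnot (s \lor q)) \oplus (r \to p)) \oplus (q \land p))) \leftrightarrow u = T \leftrightarrow F = F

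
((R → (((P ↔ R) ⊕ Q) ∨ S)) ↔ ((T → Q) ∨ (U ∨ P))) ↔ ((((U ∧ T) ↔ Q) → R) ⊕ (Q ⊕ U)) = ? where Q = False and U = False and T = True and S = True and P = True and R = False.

P ↔ R = True ↔ False = False
(P ↔ R) ⊕ Q = False ⊕ False = False
((P ↔ R) ⊕ Q) ∨ S = False ∨ True = True
R → (((P ↔ R) ⊕ Q) ∨ S) = False → True = True
T → Q = True → False = False
U ∨ P = False ∨ True = True
(T → Q) ∨ (U ∨ P) = False ∨ True = True
(R → (((P ↔ R) ⊕ Q) ∨ S)) ↔ ((T → Q) ∨ (U ∨ P)) = True ↔ True = True
U ∧ T = False ∧ True = False
(U ∧ T) ↔ Q = False ↔ False = True
((U ∧ T) ↔ Q) → R = True → False = False
Q ⊕ U = False ⊕ False = False
(((U ∧ T) ↔ Q) → R) ⊕ (Q ⊕ U) = False ⊕ False = False
((R → (((P ↔ R) ⊕ Q) ∨ S)) ↔ ((T → Q) ∨ (U ∨ P))) ↔ ((((U ∧ T) ↔ Q) → R) ⊕ (Q ⊕ U)) = True ↔ False = False

False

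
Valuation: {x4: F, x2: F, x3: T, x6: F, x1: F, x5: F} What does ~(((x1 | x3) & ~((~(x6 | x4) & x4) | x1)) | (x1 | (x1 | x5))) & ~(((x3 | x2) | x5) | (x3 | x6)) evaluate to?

F

x1 | x3 = F | T = T
x6 | x4 = F | F = F
~(x6 | x4) = ~F = T
~(x6 | x4) & x4 = T & F = F
(~(x6 | x4) & x4) | x1 = F | F = F
~((~(x6 | x4) & x4) | x1) = ~F = T
(x1 | x3) & ~((~(x6 | x4) & x4) | x1) = T & T = T
x1 | x5 = F | F = F
x1 | (x1 | x5) = F | F = F
((x1 | x3) & ~((~(x6 | x4) & x4) | x1)) | (x1 | (x1 | x5)) = T | F = T
~(((x1 | x3) & ~((~(x6 | x4) & x4) | x1)) | (x1 | (x1 | x5))) = ~T = F
x3 | x2 = T | F = T
(x3 | x2) | x5 = T | F = T
x3 | x6 = T | F = T
((x3 | x2) | x5) | (x3 | x6) = T | T = T
~(((x3 | x2) | x5) | (x3 | x6)) = ~T = F
~(((x1 | x3) & ~((~(x6 | x4) & x4) | x1)) | (x1 | (x1 | x5))) & ~(((x3 | x2) | x5) | (x3 | x6)) = F & F = F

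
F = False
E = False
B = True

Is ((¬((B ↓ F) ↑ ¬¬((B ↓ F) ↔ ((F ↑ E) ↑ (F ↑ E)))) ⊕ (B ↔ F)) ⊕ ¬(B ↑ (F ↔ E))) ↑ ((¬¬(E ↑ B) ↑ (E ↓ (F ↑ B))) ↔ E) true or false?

B ↓ F = True ↓ False = False
B ↓ F = True ↓ False = False
F ↑ E = False ↑ False = True
F ↑ E = False ↑ False = True
(F ↑ E) ↑ (F ↑ E) = True ↑ True = False
(B ↓ F) ↔ ((F ↑ E) ↑ (F ↑ E)) = False ↔ False = True
¬((B ↓ F) ↔ ((F ↑ E) ↑ (F ↑ E))) = ¬True = False
¬¬((B ↓ F) ↔ ((F ↑ E) ↑ (F ↑ E))) = ¬False = True
(B ↓ F) ↑ ¬¬((B ↓ F) ↔ ((F ↑ E) ↑ (F ↑ E))) = False ↑ True = True
¬((B ↓ F) ↑ ¬¬((B ↓ F) ↔ ((F ↑ E) ↑ (F ↑ E)))) = ¬True = False
B ↔ F = True ↔ False = False
¬((B ↓ F) ↑ ¬¬((B ↓ F) ↔ ((F ↑ E) ↑ (F ↑ E)))) ⊕ (B ↔ F) = False ⊕ False = False
F ↔ E = False ↔ False = True
B ↑ (F ↔ E) = True ↑ True = False
¬(B ↑ (F ↔ E)) = ¬False = True
(¬((B ↓ F) ↑ ¬¬((B ↓ F) ↔ ((F ↑ E) ↑ (F ↑ E)))) ⊕ (B ↔ F)) ⊕ ¬(B ↑ (F ↔ E)) = False ⊕ True = True
E ↑ B = False ↑ True = True
¬(E ↑ B) = ¬True = False
¬¬(E ↑ B) = ¬False = True
F ↑ B = False ↑ True = True
E ↓ (F ↑ B) = False ↓ True = False
¬¬(E ↑ B) ↑ (E ↓ (F ↑ B)) = True ↑ False = True
(¬¬(E ↑ B) ↑ (E ↓ (F ↑ B))) ↔ E = True ↔ False = False
((¬((B ↓ F) ↑ ¬¬((B ↓ F) ↔ ((F ↑ E) ↑ (F ↑ E)))) ⊕ (B ↔ F)) ⊕ ¬(B ↑ (F ↔ E))) ↑ ((¬¬(E ↑ B) ↑ (E ↓ (F ↑ B))) ↔ E) = True ↑ False = True

True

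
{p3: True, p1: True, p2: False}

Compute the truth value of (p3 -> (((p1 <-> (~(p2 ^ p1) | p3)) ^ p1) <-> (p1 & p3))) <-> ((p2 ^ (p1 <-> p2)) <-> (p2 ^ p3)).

Substituting p3=True, p1=True, p2=False:
p2 ^ p1 = False ^ True = True
~(p2 ^ p1) = ~True = False
~(p2 ^ p1) | p3 = False | True = True
p1 <-> (~(p2 ^ p1) | p3) = True <-> True = True
(p1 <-> (~(p2 ^ p1) | p3)) ^ p1 = True ^ True = False
p1 & p3 = True & True = True
((p1 <-> (~(p2 ^ p1) | p3)) ^ p1) <-> (p1 & p3) = False <-> True = False
p3 -> (((p1 <-> (~(p2 ^ p1) | p3)) ^ p1) <-> (p1 & p3)) = True -> False = False
p1 <-> p2 = True <-> False = False
p2 ^ (p1 <-> p2) = False ^ False = False
p2 ^ p3 = False ^ True = True
(p2 ^ (p1 <-> p2)) <-> (p2 ^ p3) = False <-> True = False
(p3 -> (((p1 <-> (~(p2 ^ p1) | p3)) ^ p1) <-> (p1 & p3))) <-> ((p2 ^ (p1 <-> p2)) <-> (p2 ^ p3)) = False <-> False = True

True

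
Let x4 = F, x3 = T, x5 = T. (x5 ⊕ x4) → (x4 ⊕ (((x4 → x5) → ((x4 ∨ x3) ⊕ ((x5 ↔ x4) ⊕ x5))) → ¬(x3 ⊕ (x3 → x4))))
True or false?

T

Substituting x4=F, x3=T, x5=T:
x5 ⊕ x4 = T ⊕ F = T
x4 → x5 = F → T = T
x4 ∨ x3 = F ∨ T = T
x5 ↔ x4 = T ↔ F = F
(x5 ↔ x4) ⊕ x5 = F ⊕ T = T
(x4 ∨ x3) ⊕ ((x5 ↔ x4) ⊕ x5) = T ⊕ T = F
(x4 → x5) → ((x4 ∨ x3) ⊕ ((x5 ↔ x4) ⊕ x5)) = T → F = F
x3 → x4 = T → F = F
x3 ⊕ (x3 → x4) = T ⊕ F = T
¬(x3 ⊕ (x3 → x4)) = ¬T = F
((x4 → x5) → ((x4 ∨ x3) ⊕ ((x5 ↔ x4) ⊕ x5))) → ¬(x3 ⊕ (x3 → x4)) = F → F = T
x4 ⊕ (((x4 → x5) → ((x4 ∨ x3) ⊕ ((x5 ↔ x4) ⊕ x5))) → ¬(x3 ⊕ (x3 → x4))) = F ⊕ T = T
(x5 ⊕ x4) → (x4 ⊕ (((x4 → x5) → ((x4 ∨ x3) ⊕ ((x5 ↔ x4) ⊕ x5))) → ¬(x3 ⊕ (x3 → x4)))) = T → T = T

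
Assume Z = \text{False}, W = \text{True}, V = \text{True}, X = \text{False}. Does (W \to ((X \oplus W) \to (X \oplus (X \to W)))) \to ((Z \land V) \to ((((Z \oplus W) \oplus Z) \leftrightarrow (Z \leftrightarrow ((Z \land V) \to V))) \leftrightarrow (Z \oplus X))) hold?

X \oplus W = \text{False} \oplus \text{True} = \text{True}
X \to W = \text{False} \to \text{True} = \text{True}
X \oplus (X \to W) = \text{False} \oplus \text{True} = \text{True}
(X \oplus W) \to (X \oplus (X \to W)) = \text{True} \to \text{True} = \text{True}
W \to ((X \oplus W) \to (X \oplus (X \to W))) = \text{True} \to \text{True} = \text{True}
Z \land V = \text{False} \land \text{True} = \text{False}
Z \oplus W = \text{False} \oplus \text{True} = \text{True}
(Z \oplus W) \oplus Z = \text{True} \oplus \text{False} = \text{True}
Z \land V = \text{False} \land \text{True} = \text{False}
(Z \land V) \to V = \text{False} \to \text{True} = \text{True}
Z \leftrightarrow ((Z \land V) \to V) = \text{False} \leftrightarrow \text{True} = \text{False}
((Z \oplus W) \oplus Z) \leftrightarrow (Z \leftrightarrow ((Z \land V) \to V)) = \text{True} \leftrightarrow \text{False} = \text{False}
Z \oplus X = \text{False} \oplus \text{False} = \text{False}
(((Z \oplus W) \oplus Z) \leftrightarrow (Z \leftrightarrow ((Z \land V) \to V))) \leftrightarrow (Z \oplus X) = \text{False} \leftrightarrow \text{False} = \text{True}
(Z \land V) \to ((((Z \oplus W) \oplus Z) \leftrightarrow (Z \leftrightarrow ((Z \land V) \to V))) \leftrightarrow (Z \oplus X)) = \text{False} \to \text{True} = \text{True}
(W \to ((X \oplus W) \to (X \oplus (X \to W)))) \to ((Z \land V) \to ((((Z \oplus W) \oplus Z) \leftrightarrow (Z \leftrightarrow ((Z \land V) \to V))) \leftrightarrow (Z \oplus X))) = \text{True} \to \text{True} = \text{True}

\text{True}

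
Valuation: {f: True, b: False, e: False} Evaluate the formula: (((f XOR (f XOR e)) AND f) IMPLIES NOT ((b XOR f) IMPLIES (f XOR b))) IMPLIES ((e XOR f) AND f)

True

f XOR e = True XOR False = True
f XOR (f XOR e) = True XOR True = False
(f XOR (f XOR e)) AND f = False AND True = False
b XOR f = False XOR True = True
f XOR b = True XOR False = True
(b XOR f) IMPLIES (f XOR b) = True IMPLIES True = True
NOT ((b XOR f) IMPLIES (f XOR b)) = NOT True = False
((f XOR (f XOR e)) AND f) IMPLIES NOT ((b XOR f) IMPLIES (f XOR b)) = False IMPLIES False = True
e XOR f = False XOR True = True
(e XOR f) AND f = True AND True = True
(((f XOR (f XOR e)) AND f) IMPLIES NOT ((b XOR f) IMPLIES (f XOR b))) IMPLIES ((e XOR f) AND f) = True IMPLIES True = True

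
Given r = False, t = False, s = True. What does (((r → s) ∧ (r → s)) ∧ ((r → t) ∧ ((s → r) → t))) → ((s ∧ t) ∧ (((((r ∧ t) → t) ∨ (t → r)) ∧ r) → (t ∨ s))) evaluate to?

Substituting r=False, t=False, s=True:
r → s = False → True = True
r → s = False → True = True
(r → s) ∧ (r → s) = True ∧ True = True
r → t = False → False = True
s → r = True → False = False
(s → r) → t = False → False = True
(r → t) ∧ ((s → r) → t) = True ∧ True = True
((r → s) ∧ (r → s)) ∧ ((r → t) ∧ ((s → r) → t)) = True ∧ True = True
s ∧ t = True ∧ False = False
r ∧ t = False ∧ False = False
(r ∧ t) → t = False → False = True
t → r = False → False = True
((r ∧ t) → t) ∨ (t → r) = True ∨ True = True
(((r ∧ t) → t) ∨ (t → r)) ∧ r = True ∧ False = False
t ∨ s = False ∨ True = True
((((r ∧ t) → t) ∨ (t → r)) ∧ r) → (t ∨ s) = False → True = True
(s ∧ t) ∧ (((((r ∧ t) → t) ∨ (t → r)) ∧ r) → (t ∨ s)) = False ∧ True = False
(((r → s) ∧ (r → s)) ∧ ((r → t) ∧ ((s → r) → t))) → ((s ∧ t) ∧ (((((r ∧ t) → t) ∨ (t → r)) ∧ r) → (t ∨ s))) = True → False = False

False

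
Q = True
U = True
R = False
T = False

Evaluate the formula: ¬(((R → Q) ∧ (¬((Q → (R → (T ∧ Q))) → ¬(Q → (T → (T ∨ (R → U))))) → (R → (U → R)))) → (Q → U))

R → Q = False → True = True
T ∧ Q = False ∧ True = False
R → (T ∧ Q) = False → False = True
Q → (R → (T ∧ Q)) = True → True = True
R → U = False → True = True
T ∨ (R → U) = False ∨ True = True
T → (T ∨ (R → U)) = False → True = True
Q → (T → (T ∨ (R → U))) = True → True = True
¬(Q → (T → (T ∨ (R → U)))) = ¬True = False
(Q → (R → (T ∧ Q))) → ¬(Q → (T → (T ∨ (R → U)))) = True → False = False
¬((Q → (R → (T ∧ Q))) → ¬(Q → (T → (T ∨ (R → U))))) = ¬False = True
U → R = True → False = False
R → (U → R) = False → False = True
¬((Q → (R → (T ∧ Q))) → ¬(Q → (T → (T ∨ (R → U))))) → (R → (U → R)) = True → True = True
(R → Q) ∧ (¬((Q → (R → (T ∧ Q))) → ¬(Q → (T → (T ∨ (R → U))))) → (R → (U → R))) = True ∧ True = True
Q → U = True → True = True
((R → Q) ∧ (¬((Q → (R → (T ∧ Q))) → ¬(Q → (T → (T ∨ (R → U))))) → (R → (U → R)))) → (Q → U) = True → True = True
¬(((R → Q) ∧ (¬((Q → (R → (T ∧ Q))) → ¬(Q → (T → (T ∨ (R → U))))) → (R → (U → R)))) → (Q → U)) = ¬True = False

False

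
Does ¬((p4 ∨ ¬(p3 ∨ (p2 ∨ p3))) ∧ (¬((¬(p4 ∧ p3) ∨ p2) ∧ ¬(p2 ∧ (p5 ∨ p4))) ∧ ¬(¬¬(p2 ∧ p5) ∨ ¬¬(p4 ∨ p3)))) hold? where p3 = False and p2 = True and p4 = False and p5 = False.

True

Substituting p3=False, p2=True, p4=False, p5=False:
p2 ∨ p3 = True ∨ False = True
p3 ∨ (p2 ∨ p3) = False ∨ True = True
¬(p3 ∨ (p2 ∨ p3)) = ¬True = False
p4 ∨ ¬(p3 ∨ (p2 ∨ p3)) = False ∨ False = False
p4 ∧ p3 = False ∧ False = False
¬(p4 ∧ p3) = ¬False = True
¬(p4 ∧ p3) ∨ p2 = True ∨ True = True
p5 ∨ p4 = False ∨ False = False
p2 ∧ (p5 ∨ p4) = True ∧ False = False
¬(p2 ∧ (p5 ∨ p4)) = ¬False = True
(¬(p4 ∧ p3) ∨ p2) ∧ ¬(p2 ∧ (p5 ∨ p4)) = True ∧ True = True
¬((¬(p4 ∧ p3) ∨ p2) ∧ ¬(p2 ∧ (p5 ∨ p4))) = ¬True = False
p2 ∧ p5 = True ∧ False = False
¬(p2 ∧ p5) = ¬False = True
¬¬(p2 ∧ p5) = ¬True = False
p4 ∨ p3 = False ∨ False = False
¬(p4 ∨ p3) = ¬False = True
¬¬(p4 ∨ p3) = ¬True = False
¬¬(p2 ∧ p5) ∨ ¬¬(p4 ∨ p3) = False ∨ False = False
¬(¬¬(p2 ∧ p5) ∨ ¬¬(p4 ∨ p3)) = ¬False = True
¬((¬(p4 ∧ p3) ∨ p2) ∧ ¬(p2 ∧ (p5 ∨ p4))) ∧ ¬(¬¬(p2 ∧ p5) ∨ ¬¬(p4 ∨ p3)) = False ∧ True = False
(p4 ∨ ¬(p3 ∨ (p2 ∨ p3))) ∧ (¬((¬(p4 ∧ p3) ∨ p2) ∧ ¬(p2 ∧ (p5 ∨ p4))) ∧ ¬(¬¬(p2 ∧ p5) ∨ ¬¬(p4 ∨ p3))) = False ∧ False = False
¬((p4 ∨ ¬(p3 ∨ (p2 ∨ p3))) ∧ (¬((¬(p4 ∧ p3) ∨ p2) ∧ ¬(p2 ∧ (p5 ∨ p4))) ∧ ¬(¬¬(p2 ∧ p5) ∨ ¬¬(p4 ∨ p3)))) = ¬False = True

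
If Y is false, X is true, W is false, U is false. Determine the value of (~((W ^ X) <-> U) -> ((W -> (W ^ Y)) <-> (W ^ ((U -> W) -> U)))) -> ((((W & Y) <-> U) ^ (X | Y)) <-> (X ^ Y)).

W ^ X = F ^ T = T
(W ^ X) <-> U = T <-> F = F
~((W ^ X) <-> U) = ~F = T
W ^ Y = F ^ F = F
W -> (W ^ Y) = F -> F = T
U -> W = F -> F = T
(U -> W) -> U = T -> F = F
W ^ ((U -> W) -> U) = F ^ F = F
(W -> (W ^ Y)) <-> (W ^ ((U -> W) -> U)) = T <-> F = F
~((W ^ X) <-> U) -> ((W -> (W ^ Y)) <-> (W ^ ((U -> W) -> U))) = T -> F = F
W & Y = F & F = F
(W & Y) <-> U = F <-> F = T
X | Y = T | F = T
((W & Y) <-> U) ^ (X | Y) = T ^ T = F
X ^ Y = T ^ F = T
(((W & Y) <-> U) ^ (X | Y)) <-> (X ^ Y) = F <-> T = F
(~((W ^ X) <-> U) -> ((W -> (W ^ Y)) <-> (W ^ ((U -> W) -> U)))) -> ((((W & Y) <-> U) ^ (X | Y)) <-> (X ^ Y)) = F -> F = T

T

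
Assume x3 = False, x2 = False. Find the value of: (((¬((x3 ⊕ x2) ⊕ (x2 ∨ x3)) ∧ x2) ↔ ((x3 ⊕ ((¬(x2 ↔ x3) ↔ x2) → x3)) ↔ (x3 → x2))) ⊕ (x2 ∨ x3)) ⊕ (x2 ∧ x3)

True

x3 ⊕ x2 = False ⊕ False = False
x2 ∨ x3 = False ∨ False = False
(x3 ⊕ x2) ⊕ (x2 ∨ x3) = False ⊕ False = False
¬((x3 ⊕ x2) ⊕ (x2 ∨ x3)) = ¬False = True
¬((x3 ⊕ x2) ⊕ (x2 ∨ x3)) ∧ x2 = True ∧ False = False
x2 ↔ x3 = False ↔ False = True
¬(x2 ↔ x3) = ¬True = False
¬(x2 ↔ x3) ↔ x2 = False ↔ False = True
(¬(x2 ↔ x3) ↔ x2) → x3 = True → False = False
x3 ⊕ ((¬(x2 ↔ x3) ↔ x2) → x3) = False ⊕ False = False
x3 → x2 = False → False = True
(x3 ⊕ ((¬(x2 ↔ x3) ↔ x2) → x3)) ↔ (x3 → x2) = False ↔ True = False
(¬((x3 ⊕ x2) ⊕ (x2 ∨ x3)) ∧ x2) ↔ ((x3 ⊕ ((¬(x2 ↔ x3) ↔ x2) → x3)) ↔ (x3 → x2)) = False ↔ False = True
x2 ∨ x3 = False ∨ False = False
((¬((x3 ⊕ x2) ⊕ (x2 ∨ x3)) ∧ x2) ↔ ((x3 ⊕ ((¬(x2 ↔ x3) ↔ x2) → x3)) ↔ (x3 → x2))) ⊕ (x2 ∨ x3) = True ⊕ False = True
x2 ∧ x3 = False ∧ False = False
(((¬((x3 ⊕ x2) ⊕ (x2 ∨ x3)) ∧ x2) ↔ ((x3 ⊕ ((¬(x2 ↔ x3) ↔ x2) → x3)) ↔ (x3 → x2))) ⊕ (x2 ∨ x3)) ⊕ (x2 ∧ x3) = True ⊕ False = True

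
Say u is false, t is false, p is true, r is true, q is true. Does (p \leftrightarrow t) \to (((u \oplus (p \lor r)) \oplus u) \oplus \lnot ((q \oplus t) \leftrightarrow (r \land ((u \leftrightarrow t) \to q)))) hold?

T

p \leftrightarrow t = T \leftrightarrow F = F
p \lor r = T \lor T = T
u \oplus (p \lor r) = F \oplus T = T
(u \oplus (p \lor r)) \oplus u = T \oplus F = T
q \oplus t = T \oplus F = T
u \leftrightarrow t = F \leftrightarrow F = T
(u \leftrightarrow t) \to q = T \to T = T
r \land ((u \leftrightarrow t) \to q) = T \land T = T
(q \oplus t) \leftrightarrow (r \land ((u \leftrightarrow t) \to q)) = T \leftrightarrow T = T
\lnot ((q \oplus t) \leftrightarrow (r \land ((u \leftrightarrow t) \to q))) = \lnot T = F
((u \oplus (p \lor r)) \oplus u) \oplus \lnot ((q \oplus t) \leftrightarrow (r \land ((u \leftrightarrow t) \to q))) = T \oplus F = T
(p \leftrightarrow t) \to (((u \oplus (p \lor r)) \oplus u) \oplus \lnot ((q \oplus t) \leftrightarrow (r \land ((u \leftrightarrow t) \to q)))) = F \to T = T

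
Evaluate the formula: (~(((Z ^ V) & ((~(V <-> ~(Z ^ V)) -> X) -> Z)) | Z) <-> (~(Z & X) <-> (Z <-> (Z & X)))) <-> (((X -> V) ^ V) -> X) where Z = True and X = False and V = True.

True

Substituting Z=True, X=False, V=True:
Z ^ V = True ^ True = False
Z ^ V = True ^ True = False
~(Z ^ V) = ~False = True
V <-> ~(Z ^ V) = True <-> True = True
~(V <-> ~(Z ^ V)) = ~True = False
~(V <-> ~(Z ^ V)) -> X = False -> False = True
(~(V <-> ~(Z ^ V)) -> X) -> Z = True -> True = True
(Z ^ V) & ((~(V <-> ~(Z ^ V)) -> X) -> Z) = False & True = False
((Z ^ V) & ((~(V <-> ~(Z ^ V)) -> X) -> Z)) | Z = False | True = True
~(((Z ^ V) & ((~(V <-> ~(Z ^ V)) -> X) -> Z)) | Z) = ~True = False
Z & X = True & False = False
~(Z & X) = ~False = True
Z & X = True & False = False
Z <-> (Z & X) = True <-> False = False
~(Z & X) <-> (Z <-> (Z & X)) = True <-> False = False
~(((Z ^ V) & ((~(V <-> ~(Z ^ V)) -> X) -> Z)) | Z) <-> (~(Z & X) <-> (Z <-> (Z & X))) = False <-> False = True
X -> V = False -> True = True
(X -> V) ^ V = True ^ True = False
((X -> V) ^ V) -> X = False -> False = True
(~(((Z ^ V) & ((~(V <-> ~(Z ^ V)) -> X) -> Z)) | Z) <-> (~(Z & X) <-> (Z <-> (Z & X)))) <-> (((X -> V) ^ V) -> X) = True <-> True = True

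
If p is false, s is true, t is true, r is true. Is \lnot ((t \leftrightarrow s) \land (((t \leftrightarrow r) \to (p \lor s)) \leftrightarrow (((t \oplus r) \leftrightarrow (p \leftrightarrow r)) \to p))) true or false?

T

t \leftrightarrow s = T \leftrightarrow T = T
t \leftrightarrow r = T \leftrightarrow T = T
p \lor s = F \lor T = T
(t \leftrightarrow r) \to (p \lor s) = T \to T = T
t \oplus r = T \oplus T = F
p \leftrightarrow r = F \leftrightarrow T = F
(t \oplus r) \leftrightarrow (p \leftrightarrow r) = F \leftrightarrow F = T
((t \oplus r) \leftrightarrow (p \leftrightarrow r)) \to p = T \to F = F
((t \leftrightarrow r) \to (p \lor s)) \leftrightarrow (((t \oplus r) \leftrightarrow (p \leftrightarrow r)) \to p) = T \leftrightarrow F = F
(t \leftrightarrow s) \land (((t \leftrightarrow r) \to (p \lor s)) \leftrightarrow (((t \oplus r) \leftrightarrow (p \leftrightarrow r)) \to p)) = T \land F = F
\lnot ((t \leftrightarrow s) \land (((t \leftrightarrow r) \to (p \lor s)) \leftrightarrow (((t \oplus r) \leftrightarrow (p \leftrightarrow r)) \to p))) = \lnot F = T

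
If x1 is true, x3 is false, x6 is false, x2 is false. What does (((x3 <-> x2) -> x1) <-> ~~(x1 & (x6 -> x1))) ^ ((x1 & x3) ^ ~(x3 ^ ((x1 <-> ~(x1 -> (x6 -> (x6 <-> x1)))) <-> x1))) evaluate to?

False

x3 <-> x2 = False <-> False = True
(x3 <-> x2) -> x1 = True -> True = True
x6 -> x1 = False -> True = True
x1 & (x6 -> x1) = True & True = True
~(x1 & (x6 -> x1)) = ~True = False
~~(x1 & (x6 -> x1)) = ~False = True
((x3 <-> x2) -> x1) <-> ~~(x1 & (x6 -> x1)) = True <-> True = True
x1 & x3 = True & False = False
x6 <-> x1 = False <-> True = False
x6 -> (x6 <-> x1) = False -> False = True
x1 -> (x6 -> (x6 <-> x1)) = True -> True = True
~(x1 -> (x6 -> (x6 <-> x1))) = ~True = False
x1 <-> ~(x1 -> (x6 -> (x6 <-> x1))) = True <-> False = False
(x1 <-> ~(x1 -> (x6 -> (x6 <-> x1)))) <-> x1 = False <-> True = False
x3 ^ ((x1 <-> ~(x1 -> (x6 -> (x6 <-> x1)))) <-> x1) = False ^ False = False
~(x3 ^ ((x1 <-> ~(x1 -> (x6 -> (x6 <-> x1)))) <-> x1)) = ~False = True
(x1 & x3) ^ ~(x3 ^ ((x1 <-> ~(x1 -> (x6 -> (x6 <-> x1)))) <-> x1)) = False ^ True = True
(((x3 <-> x2) -> x1) <-> ~~(x1 & (x6 -> x1))) ^ ((x1 & x3) ^ ~(x3 ^ ((x1 <-> ~(x1 -> (x6 -> (x6 <-> x1)))) <-> x1))) = True ^ True = False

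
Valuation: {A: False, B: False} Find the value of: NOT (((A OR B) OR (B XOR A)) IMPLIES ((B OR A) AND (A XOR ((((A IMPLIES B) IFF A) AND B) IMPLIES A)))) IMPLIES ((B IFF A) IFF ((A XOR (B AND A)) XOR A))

True

A OR B = False OR False = False
B XOR A = False XOR False = False
(A OR B) OR (B XOR A) = False OR False = False
B OR A = False OR False = False
A IMPLIES B = False IMPLIES False = True
(A IMPLIES B) IFF A = True IFF False = False
((A IMPLIES B) IFF A) AND B = False AND False = False
(((A IMPLIES B) IFF A) AND B) IMPLIES A = False IMPLIES False = True
A XOR ((((A IMPLIES B) IFF A) AND B) IMPLIES A) = False XOR True = True
(B OR A) AND (A XOR ((((A IMPLIES B) IFF A) AND B) IMPLIES A)) = False AND True = False
((A OR B) OR (B XOR A)) IMPLIES ((B OR A) AND (A XOR ((((A IMPLIES B) IFF A) AND B) IMPLIES A))) = False IMPLIES False = True
NOT (((A OR B) OR (B XOR A)) IMPLIES ((B OR A) AND (A XOR ((((A IMPLIES B) IFF A) AND B) IMPLIES A)))) = NOT True = False
B IFF A = False IFF False = True
B AND A = False AND False = False
A XOR (B AND A) = False XOR False = False
(A XOR (B AND A)) XOR A = False XOR False = False
(B IFF A) IFF ((A XOR (B AND A)) XOR A) = True IFF False = False
NOT (((A OR B) OR (B XOR A)) IMPLIES ((B OR A) AND (A XOR ((((A IMPLIES B) IFF A) AND B) IMPLIES A)))) IMPLIES ((B IFF A) IFF ((A XOR (B AND A)) XOR A)) = False IMPLIES False = True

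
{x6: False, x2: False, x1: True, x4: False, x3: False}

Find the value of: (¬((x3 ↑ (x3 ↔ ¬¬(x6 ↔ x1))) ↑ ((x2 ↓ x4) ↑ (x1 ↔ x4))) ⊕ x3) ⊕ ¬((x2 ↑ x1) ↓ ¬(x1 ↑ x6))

x6 ↔ x1 = False ↔ True = False
¬(x6 ↔ x1) = ¬False = True
¬¬(x6 ↔ x1) = ¬True = False
x3 ↔ ¬¬(x6 ↔ x1) = False ↔ False = True
x3 ↑ (x3 ↔ ¬¬(x6 ↔ x1)) = False ↑ True = True
x2 ↓ x4 = False ↓ False = True
x1 ↔ x4 = True ↔ False = False
(x2 ↓ x4) ↑ (x1 ↔ x4) = True ↑ False = True
(x3 ↑ (x3 ↔ ¬¬(x6 ↔ x1))) ↑ ((x2 ↓ x4) ↑ (x1 ↔ x4)) = True ↑ True = False
¬((x3 ↑ (x3 ↔ ¬¬(x6 ↔ x1))) ↑ ((x2 ↓ x4) ↑ (x1 ↔ x4))) = ¬False = True
¬((x3 ↑ (x3 ↔ ¬¬(x6 ↔ x1))) ↑ ((x2 ↓ x4) ↑ (x1 ↔ x4))) ⊕ x3 = True ⊕ False = True
x2 ↑ x1 = False ↑ True = True
x1 ↑ x6 = True ↑ False = True
¬(x1 ↑ x6) = ¬True = False
(x2 ↑ x1) ↓ ¬(x1 ↑ x6) = True ↓ False = False
¬((x2 ↑ x1) ↓ ¬(x1 ↑ x6)) = ¬False = True
(¬((x3 ↑ (x3 ↔ ¬¬(x6 ↔ x1))) ↑ ((x2 ↓ x4) ↑ (x1 ↔ x4))) ⊕ x3) ⊕ ¬((x2 ↑ x1) ↓ ¬(x1 ↑ x6)) = True ⊕ True = False

False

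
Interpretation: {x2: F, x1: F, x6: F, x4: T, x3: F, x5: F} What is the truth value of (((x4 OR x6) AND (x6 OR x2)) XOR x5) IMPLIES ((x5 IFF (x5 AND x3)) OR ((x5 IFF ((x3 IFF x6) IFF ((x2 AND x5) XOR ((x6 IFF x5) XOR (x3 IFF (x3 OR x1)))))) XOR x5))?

T

Substituting x2=F, x1=F, x6=F, x4=T, x3=F, x5=F:
x4 OR x6 = T OR F = T
x6 OR x2 = F OR F = F
(x4 OR x6) AND (x6 OR x2) = T AND F = F
((x4 OR x6) AND (x6 OR x2)) XOR x5 = F XOR F = F
x5 AND x3 = F AND F = F
x5 IFF (x5 AND x3) = F IFF F = T
x3 IFF x6 = F IFF F = T
x2 AND x5 = F AND F = F
x6 IFF x5 = F IFF F = T
x3 OR x1 = F OR F = F
x3 IFF (x3 OR x1) = F IFF F = T
(x6 IFF x5) XOR (x3 IFF (x3 OR x1)) = T XOR T = F
(x2 AND x5) XOR ((x6 IFF x5) XOR (x3 IFF (x3 OR x1))) = F XOR F = F
(x3 IFF x6) IFF ((x2 AND x5) XOR ((x6 IFF x5) XOR (x3 IFF (x3 OR x1)))) = T IFF F = F
x5 IFF ((x3 IFF x6) IFF ((x2 AND x5) XOR ((x6 IFF x5) XOR (x3 IFF (x3 OR x1))))) = F IFF F = T
(x5 IFF ((x3 IFF x6) IFF ((x2 AND x5) XOR ((x6 IFF x5) XOR (x3 IFF (x3 OR x1)))))) XOR x5 = T XOR F = T
(x5 IFF (x5 AND x3)) OR ((x5 IFF ((x3 IFF x6) IFF ((x2 AND x5) XOR ((x6 IFF x5) XOR (x3 IFF (x3 OR x1)))))) XOR x5) = T OR T = T
(((x4 OR x6) AND (x6 OR x2)) XOR x5) IMPLIES ((x5 IFF (x5 AND x3)) OR ((x5 IFF ((x3 IFF x6) IFF ((x2 AND x5) XOR ((x6 IFF x5) XOR (x3 IFF (x3 OR x1)))))) XOR x5)) = F IMPLIES T = T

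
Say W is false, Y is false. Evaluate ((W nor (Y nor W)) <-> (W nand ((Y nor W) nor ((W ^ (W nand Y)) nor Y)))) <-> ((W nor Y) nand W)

0

Y nor W = 0 nor 0 = 1
W nor (Y nor W) = 0 nor 1 = 0
Y nor W = 0 nor 0 = 1
W nand Y = 0 nand 0 = 1
W ^ (W nand Y) = 0 ^ 1 = 1
(W ^ (W nand Y)) nor Y = 1 nor 0 = 0
(Y nor W) nor ((W ^ (W nand Y)) nor Y) = 1 nor 0 = 0
W nand ((Y nor W) nor ((W ^ (W nand Y)) nor Y)) = 0 nand 0 = 1
(W nor (Y nor W)) <-> (W nand ((Y nor W) nor ((W ^ (W nand Y)) nor Y))) = 0 <-> 1 = 0
W nor Y = 0 nor 0 = 1
(W nor Y) nand W = 1 nand 0 = 1
((W nor (Y nor W)) <-> (W nand ((Y nor W) nor ((W ^ (W nand Y)) nor Y)))) <-> ((W nor Y) nand W) = 0 <-> 1 = 0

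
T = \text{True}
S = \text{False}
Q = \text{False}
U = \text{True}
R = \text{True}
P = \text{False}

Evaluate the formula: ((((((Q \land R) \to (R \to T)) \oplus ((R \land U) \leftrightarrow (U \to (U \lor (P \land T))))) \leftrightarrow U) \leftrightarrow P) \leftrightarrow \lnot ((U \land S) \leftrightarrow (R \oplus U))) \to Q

\text{True}

Q \land R = \text{False} \land \text{True} = \text{False}
R \to T = \text{True} \to \text{True} = \text{True}
(Q \land R) \to (R \to T) = \text{False} \to \text{True} = \text{True}
R \land U = \text{True} \land \text{True} = \text{True}
P \land T = \text{False} \land \text{True} = \text{False}
U \lor (P \land T) = \text{True} \lor \text{False} = \text{True}
U \to (U \lor (P \land T)) = \text{True} \to \text{True} = \text{True}
(R \land U) \leftrightarrow (U \to (U \lor (P \land T))) = \text{True} \leftrightarrow \text{True} = \text{True}
((Q \land R) \to (R \to T)) \oplus ((R \land U) \leftrightarrow (U \to (U \lor (P \land T)))) = \text{True} \oplus \text{True} = \text{False}
(((Q \land R) \to (R \to T)) \oplus ((R \land U) \leftrightarrow (U \to (U \lor (P \land T))))) \leftrightarrow U = \text{False} \leftrightarrow \text{True} = \text{False}
((((Q \land R) \to (R \to T)) \oplus ((R \land U) \leftrightarrow (U \to (U \lor (P \land T))))) \leftrightarrow U) \leftrightarrow P = \text{False} \leftrightarrow \text{False} = \text{True}
U \land S = \text{True} \land \text{False} = \text{False}
R \oplus U = \text{True} \oplus \text{True} = \text{False}
(U \land S) \leftrightarrow (R \oplus U) = \text{False} \leftrightarrow \text{False} = \text{True}
\lnot ((U \land S) \leftrightarrow (R \oplus U)) = \lnot \text{True} = \text{False}
(((((Q \land R) \to (R \to T)) \oplus ((R \land U) \leftrightarrow (U \to (U \lor (P \land T))))) \leftrightarrow U) \leftrightarrow P) \leftrightarrow \lnot ((U \land S) \leftrightarrow (R \oplus U)) = \text{True} \leftrightarrow \text{False} = \text{False}
((((((Q \land R) \to (R \to T)) \oplus ((R \land U) \leftrightarrow (U \to (U \lor (P \land T))))) \leftrightarrow U) \leftrightarrow P) \leftrightarrow \lnot ((U \land S) \leftrightarrow (R \oplus U))) \to Q = \text{False} \to \text{False} = \text{True}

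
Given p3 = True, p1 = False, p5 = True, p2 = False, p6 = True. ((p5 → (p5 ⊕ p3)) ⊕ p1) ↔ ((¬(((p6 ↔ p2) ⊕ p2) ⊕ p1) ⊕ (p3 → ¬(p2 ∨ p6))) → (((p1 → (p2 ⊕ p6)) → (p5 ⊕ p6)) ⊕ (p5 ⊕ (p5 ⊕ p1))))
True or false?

True

p5 ⊕ p3 = True ⊕ True = False
p5 → (p5 ⊕ p3) = True → False = False
(p5 → (p5 ⊕ p3)) ⊕ p1 = False ⊕ False = False
p6 ↔ p2 = True ↔ False = False
(p6 ↔ p2) ⊕ p2 = False ⊕ False = False
((p6 ↔ p2) ⊕ p2) ⊕ p1 = False ⊕ False = False
¬(((p6 ↔ p2) ⊕ p2) ⊕ p1) = ¬False = True
p2 ∨ p6 = False ∨ True = True
¬(p2 ∨ p6) = ¬True = False
p3 → ¬(p2 ∨ p6) = True → False = False
¬(((p6 ↔ p2) ⊕ p2) ⊕ p1) ⊕ (p3 → ¬(p2 ∨ p6)) = True ⊕ False = True
p2 ⊕ p6 = False ⊕ True = True
p1 → (p2 ⊕ p6) = False → True = True
p5 ⊕ p6 = True ⊕ True = False
(p1 → (p2 ⊕ p6)) → (p5 ⊕ p6) = True → False = False
p5 ⊕ p1 = True ⊕ False = True
p5 ⊕ (p5 ⊕ p1) = True ⊕ True = False
((p1 → (p2 ⊕ p6)) → (p5 ⊕ p6)) ⊕ (p5 ⊕ (p5 ⊕ p1)) = False ⊕ False = False
(¬(((p6 ↔ p2) ⊕ p2) ⊕ p1) ⊕ (p3 → ¬(p2 ∨ p6))) → (((p1 → (p2 ⊕ p6)) → (p5 ⊕ p6)) ⊕ (p5 ⊕ (p5 ⊕ p1))) = True → False = False
((p5 → (p5 ⊕ p3)) ⊕ p1) ↔ ((¬(((p6 ↔ p2) ⊕ p2) ⊕ p1) ⊕ (p3 → ¬(p2 ∨ p6))) → (((p1 → (p2 ⊕ p6)) → (p5 ⊕ p6)) ⊕ (p5 ⊕ (p5 ⊕ p1)))) = False ↔ False = True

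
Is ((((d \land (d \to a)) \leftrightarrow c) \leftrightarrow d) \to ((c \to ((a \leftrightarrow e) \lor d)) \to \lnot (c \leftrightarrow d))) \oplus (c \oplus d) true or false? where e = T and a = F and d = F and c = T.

F

d \to a = F \to F = T
d \land (d \to a) = F \land T = F
(d \land (d \to a)) \leftrightarrow c = F \leftrightarrow T = F
((d \land (d \to a)) \leftrightarrow c) \leftrightarrow d = F \leftrightarrow F = T
a \leftrightarrow e = F \leftrightarrow T = F
(a \leftrightarrow e) \lor d = F \lor F = F
c \to ((a \leftrightarrow e) \lor d) = T \to F = F
c \leftrightarrow d = T \leftrightarrow F = F
\lnot (c \leftrightarrow d) = \lnot F = T
(c \to ((a \leftrightarrow e) \lor d)) \to \lnot (c \leftrightarrow d) = F \to T = T
(((d \land (d \to a)) \leftrightarrow c) \leftrightarrow d) \to ((c \to ((a \leftrightarrow e) \lor d)) \to \lnot (c \leftrightarrow d)) = T \to T = T
c \oplus d = T \oplus F = T
((((d \land (d \to a)) \leftrightarrow c) \leftrightarrow d) \to ((c \to ((a \leftrightarrow e) \lor d)) \to \lnot (c \leftrightarrow d))) \oplus (c \oplus d) = T \oplus T = F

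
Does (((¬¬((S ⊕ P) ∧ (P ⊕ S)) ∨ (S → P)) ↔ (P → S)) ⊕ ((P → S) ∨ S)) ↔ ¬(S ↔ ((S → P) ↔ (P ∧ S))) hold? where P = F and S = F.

T

S ⊕ P = F ⊕ F = F
P ⊕ S = F ⊕ F = F
(S ⊕ P) ∧ (P ⊕ S) = F ∧ F = F
¬((S ⊕ P) ∧ (P ⊕ S)) = ¬F = T
¬¬((S ⊕ P) ∧ (P ⊕ S)) = ¬T = F
S → P = F → F = T
¬¬((S ⊕ P) ∧ (P ⊕ S)) ∨ (S → P) = F ∨ T = T
P → S = F → F = T
(¬¬((S ⊕ P) ∧ (P ⊕ S)) ∨ (S → P)) ↔ (P → S) = T ↔ T = T
P → S = F → F = T
(P → S) ∨ S = T ∨ F = T
((¬¬((S ⊕ P) ∧ (P ⊕ S)) ∨ (S → P)) ↔ (P → S)) ⊕ ((P → S) ∨ S) = T ⊕ T = F
S → P = F → F = T
P ∧ S = F ∧ F = F
(S → P) ↔ (P ∧ S) = T ↔ F = F
S ↔ ((S → P) ↔ (P ∧ S)) = F ↔ F = T
¬(S ↔ ((S → P) ↔ (P ∧ S))) = ¬T = F
(((¬¬((S ⊕ P) ∧ (P ⊕ S)) ∨ (S → P)) ↔ (P → S)) ⊕ ((P → S) ∨ S)) ↔ ¬(S ↔ ((S → P) ↔ (P ∧ S))) = F ↔ F = T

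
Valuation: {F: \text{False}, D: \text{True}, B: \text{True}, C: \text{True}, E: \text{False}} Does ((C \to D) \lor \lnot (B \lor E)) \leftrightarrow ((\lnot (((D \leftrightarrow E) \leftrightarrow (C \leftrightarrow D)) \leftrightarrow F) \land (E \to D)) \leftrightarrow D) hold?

C \to D = \text{True} \to \text{True} = \text{True}
B \lor E = \text{True} \lor \text{False} = \text{True}
\lnot (B \lor E) = \lnot \text{True} = \text{False}
(C \to D) \lor \lnot (B \lor E) = \text{True} \lor \text{False} = \text{True}
D \leftrightarrow E = \text{True} \leftrightarrow \text{False} = \text{False}
C \leftrightarrow D = \text{True} \leftrightarrow \text{True} = \text{True}
(D \leftrightarrow E) \leftrightarrow (C \leftrightarrow D) = \text{False} \leftrightarrow \text{True} = \text{False}
((D \leftrightarrow E) \leftrightarrow (C \leftrightarrow D)) \leftrightarrow F = \text{False} \leftrightarrow \text{False} = \text{True}
\lnot (((D \leftrightarrow E) \leftrightarrow (C \leftrightarrow D)) \leftrightarrow F) = \lnot \text{True} = \text{False}
E \to D = \text{False} \to \text{True} = \text{True}
\lnot (((D \leftrightarrow E) \leftrightarrow (C \leftrightarrow D)) \leftrightarrow F) \land (E \to D) = \text{False} \land \text{True} = \text{False}
(\lnot (((D \leftrightarrow E) \leftrightarrow (C \leftrightarrow D)) \leftrightarrow F) \land (E \to D)) \leftrightarrow D = \text{False} \leftrightarrow \text{True} = \text{False}
((C \to D) \lor \lnot (B \lor E)) \leftrightarrow ((\lnot (((D \leftrightarrow E) \leftrightarrow (C \leftrightarrow D)) \leftrightarrow F) \land (E \to D)) \leftrightarrow D) = \text{True} \leftrightarrow \text{False} = \text{False}

\text{False}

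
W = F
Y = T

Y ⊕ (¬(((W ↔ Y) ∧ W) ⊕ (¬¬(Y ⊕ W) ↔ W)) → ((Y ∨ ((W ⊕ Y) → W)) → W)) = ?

W ↔ Y = F ↔ T = F
(W ↔ Y) ∧ W = F ∧ F = F
Y ⊕ W = T ⊕ F = T
¬(Y ⊕ W) = ¬T = F
¬¬(Y ⊕ W) = ¬F = T
¬¬(Y ⊕ W) ↔ W = T ↔ F = F
((W ↔ Y) ∧ W) ⊕ (¬¬(Y ⊕ W) ↔ W) = F ⊕ F = F
¬(((W ↔ Y) ∧ W) ⊕ (¬¬(Y ⊕ W) ↔ W)) = ¬F = T
W ⊕ Y = F ⊕ T = T
(W ⊕ Y) → W = T → F = F
Y ∨ ((W ⊕ Y) → W) = T ∨ F = T
(Y ∨ ((W ⊕ Y) → W)) → W = T → F = F
¬(((W ↔ Y) ∧ W) ⊕ (¬¬(Y ⊕ W) ↔ W)) → ((Y ∨ ((W ⊕ Y) → W)) → W) = T → F = F
Y ⊕ (¬(((W ↔ Y) ∧ W) ⊕ (¬¬(Y ⊕ W) ↔ W)) → ((Y ∨ ((W ⊕ Y) → W)) → W)) = T ⊕ F = T

T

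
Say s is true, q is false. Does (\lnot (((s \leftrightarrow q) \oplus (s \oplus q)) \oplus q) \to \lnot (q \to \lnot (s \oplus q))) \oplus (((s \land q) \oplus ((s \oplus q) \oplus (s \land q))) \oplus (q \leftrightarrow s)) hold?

F

Substituting s=T, q=F:
s \leftrightarrow q = T \leftrightarrow F = F
s \oplus q = T \oplus F = T
(s \leftrightarrow q) \oplus (s \oplus q) = F \oplus T = T
((s \leftrightarrow q) \oplus (s \oplus q)) \oplus q = T \oplus F = T
\lnot (((s \leftrightarrow q) \oplus (s \oplus q)) \oplus q) = \lnot T = F
s \oplus q = T \oplus F = T
\lnot (s \oplus q) = \lnot T = F
q \to \lnot (s \oplus q) = F \to F = T
\lnot (q \to \lnot (s \oplus q)) = \lnot T = F
\lnot (((s \leftrightarrow q) \oplus (s \oplus q)) \oplus q) \to \lnot (q \to \lnot (s \oplus q)) = F \to F = T
s \land q = T \land F = F
s \oplus q = T \oplus F = T
s \land q = T \land F = F
(s \oplus q) \oplus (s \land q) = T \oplus F = T
(s \land q) \oplus ((s \oplus q) \oplus (s \land q)) = F \oplus T = T
q \leftrightarrow s = F \leftrightarrow T = F
((s \land q) \oplus ((s \oplus q) \oplus (s \land q))) \oplus (q \leftrightarrow s) = T \oplus F = T
(\lnot (((s \leftrightarrow q) \oplus (s \oplus q)) \oplus q) \to \lnot (q \to \lnot (s \oplus q))) \oplus (((s \land q) \oplus ((s \oplus q) \oplus (s \land q))) \oplus (q \leftrightarrow s)) = T \oplus T = F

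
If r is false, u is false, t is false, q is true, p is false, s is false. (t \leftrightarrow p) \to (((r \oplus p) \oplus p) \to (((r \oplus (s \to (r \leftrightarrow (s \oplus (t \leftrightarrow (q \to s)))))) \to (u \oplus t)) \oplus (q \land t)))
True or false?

t \leftrightarrow p = F \leftrightarrow F = T
r \oplus p = F \oplus F = F
(r \oplus p) \oplus p = F \oplus F = F
q \to s = T \to F = F
t \leftrightarrow (q \to s) = F \leftrightarrow F = T
s \oplus (t \leftrightarrow (q \to s)) = F \oplus T = T
r \leftrightarrow (s \oplus (t \leftrightarrow (q \to s))) = F \leftrightarrow T = F
s \to (r \leftrightarrow (s \oplus (t \leftrightarrow (q \to s)))) = F \to F = T
r \oplus (s \to (r \leftrightarrow (s \oplus (t \leftrightarrow (q \to s))))) = F \oplus T = T
u \oplus t = F \oplus F = F
(r \oplus (s \to (r \leftrightarrow (s \oplus (t \leftrightarrow (q \to s)))))) \to (u \oplus t) = T \to F = F
q \land t = T \land F = F
((r \oplus (s \to (r \leftrightarrow (s \oplus (t \leftrightarrow (q \to s)))))) \to (u \oplus t)) \oplus (q \land t) = F \oplus F = F
((r \oplus p) \oplus p) \to (((r \oplus (s \to (r \leftrightarrow (s \oplus (t \leftrightarrow (q \to s)))))) \to (u \oplus t)) \oplus (q \land t)) = F \to F = T
(t \leftrightarrow p) \to (((r \oplus p) \oplus p) \to (((r \oplus (s \to (r \leftrightarrow (s \oplus (t \leftrightarrow (q \to s)))))) \to (u \oplus t)) \oplus (q \land t))) = T \to T = T

T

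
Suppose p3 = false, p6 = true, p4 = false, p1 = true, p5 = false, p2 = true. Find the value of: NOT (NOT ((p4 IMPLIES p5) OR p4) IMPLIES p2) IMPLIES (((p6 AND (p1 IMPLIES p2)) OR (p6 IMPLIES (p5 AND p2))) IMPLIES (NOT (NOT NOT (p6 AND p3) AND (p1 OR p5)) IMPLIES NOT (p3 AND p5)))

p4 IMPLIES p5 = false IMPLIES false = true
(p4 IMPLIES p5) OR p4 = true OR false = true
NOT ((p4 IMPLIES p5) OR p4) = NOT true = false
NOT ((p4 IMPLIES p5) OR p4) IMPLIES p2 = false IMPLIES true = true
NOT (NOT ((p4 IMPLIES p5) OR p4) IMPLIES p2) = NOT true = false
p1 IMPLIES p2 = true IMPLIES true = true
p6 AND (p1 IMPLIES p2) = true AND true = true
p5 AND p2 = false AND true = false
p6 IMPLIES (p5 AND p2) = true IMPLIES false = false
(p6 AND (p1 IMPLIES p2)) OR (p6 IMPLIES (p5 AND p2)) = true OR false = true
p6 AND p3 = true AND false = false
NOT (p6 AND p3) = NOT false = true
NOT NOT (p6 AND p3) = NOT true = false
p1 OR p5 = true OR false = true
NOT NOT (p6 AND p3) AND (p1 OR p5) = false AND true = false
NOT (NOT NOT (p6 AND p3) AND (p1 OR p5)) = NOT false = true
p3 AND p5 = false AND false = false
NOT (p3 AND p5) = NOT false = true
NOT (NOT NOT (p6 AND p3) AND (p1 OR p5)) IMPLIES NOT (p3 AND p5) = true IMPLIES true = true
((p6 AND (p1 IMPLIES p2)) OR (p6 IMPLIES (p5 AND p2))) IMPLIES (NOT (NOT NOT (p6 AND p3) AND (p1 OR p5)) IMPLIES NOT (p3 AND p5)) = true IMPLIES true = true
NOT (NOT ((p4 IMPLIES p5) OR p4) IMPLIES p2) IMPLIES (((p6 AND (p1 IMPLIES p2)) OR (p6 IMPLIES (p5 AND p2))) IMPLIES (NOT (NOT NOT (p6 AND p3) AND (p1 OR p5)) IMPLIES NOT (p3 AND p5))) = false IMPLIES true = true

true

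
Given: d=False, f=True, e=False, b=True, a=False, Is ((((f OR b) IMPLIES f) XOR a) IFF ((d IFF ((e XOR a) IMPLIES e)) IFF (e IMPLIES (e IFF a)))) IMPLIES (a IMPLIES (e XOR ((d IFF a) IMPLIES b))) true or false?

True

Substituting d=False, f=True, e=False, b=True, a=False:
f OR b = True OR True = True
(f OR b) IMPLIES f = True IMPLIES True = True
((f OR b) IMPLIES f) XOR a = True XOR False = True
e XOR a = False XOR False = False
(e XOR a) IMPLIES e = False IMPLIES False = True
d IFF ((e XOR a) IMPLIES e) = False IFF True = False
e IFF a = False IFF False = True
e IMPLIES (e IFF a) = False IMPLIES True = True
(d IFF ((e XOR a) IMPLIES e)) IFF (e IMPLIES (e IFF a)) = False IFF True = False
(((f OR b) IMPLIES f) XOR a) IFF ((d IFF ((e XOR a) IMPLIES e)) IFF (e IMPLIES (e IFF a))) = True IFF False = False
d IFF a = False IFF False = True
(d IFF a) IMPLIES b = True IMPLIES True = True
e XOR ((d IFF a) IMPLIES b) = False XOR True = True
a IMPLIES (e XOR ((d IFF a) IMPLIES b)) = False IMPLIES True = True
((((f OR b) IMPLIES f) XOR a) IFF ((d IFF ((e XOR a) IMPLIES e)) IFF (e IMPLIES (e IFF a)))) IMPLIES (a IMPLIES (e XOR ((d IFF a) IMPLIES b))) = False IMPLIES True = True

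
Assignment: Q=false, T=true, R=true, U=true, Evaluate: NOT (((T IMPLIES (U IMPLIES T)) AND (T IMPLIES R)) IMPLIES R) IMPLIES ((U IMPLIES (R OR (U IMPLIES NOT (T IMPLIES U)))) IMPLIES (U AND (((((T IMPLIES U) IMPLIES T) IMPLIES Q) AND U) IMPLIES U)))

true

U IMPLIES T = true IMPLIES true = true
T IMPLIES (U IMPLIES T) = true IMPLIES true = true
T IMPLIES R = true IMPLIES true = true
(T IMPLIES (U IMPLIES T)) AND (T IMPLIES R) = true AND true = true
((T IMPLIES (U IMPLIES T)) AND (T IMPLIES R)) IMPLIES R = true IMPLIES true = true
NOT (((T IMPLIES (U IMPLIES T)) AND (T IMPLIES R)) IMPLIES R) = NOT true = false
T IMPLIES U = true IMPLIES true = true
NOT (T IMPLIES U) = NOT true = false
U IMPLIES NOT (T IMPLIES U) = true IMPLIES false = false
R OR (U IMPLIES NOT (T IMPLIES U)) = true OR false = true
U IMPLIES (R OR (U IMPLIES NOT (T IMPLIES U))) = true IMPLIES true = true
T IMPLIES U = true IMPLIES true = true
(T IMPLIES U) IMPLIES T = true IMPLIES true = true
((T IMPLIES U) IMPLIES T) IMPLIES Q = true IMPLIES false = false
(((T IMPLIES U) IMPLIES T) IMPLIES Q) AND U = false AND true = false
((((T IMPLIES U) IMPLIES T) IMPLIES Q) AND U) IMPLIES U = false IMPLIES true = true
U AND (((((T IMPLIES U) IMPLIES T) IMPLIES Q) AND U) IMPLIES U) = true AND true = true
(U IMPLIES (R OR (U IMPLIES NOT (T IMPLIES U)))) IMPLIES (U AND (((((T IMPLIES U) IMPLIES T) IMPLIES Q) AND U) IMPLIES U)) = true IMPLIES true = true
NOT (((T IMPLIES (U IMPLIES T)) AND (T IMPLIES R)) IMPLIES R) IMPLIES ((U IMPLIES (R OR (U IMPLIES NOT (T IMPLIES U)))) IMPLIES (U AND (((((T IMPLIES U) IMPLIES T) IMPLIES Q) AND U) IMPLIES U))) = false IMPLIES true = true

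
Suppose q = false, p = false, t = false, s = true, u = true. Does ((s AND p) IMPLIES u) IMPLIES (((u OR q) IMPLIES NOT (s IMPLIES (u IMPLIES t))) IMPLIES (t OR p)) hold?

s AND p = true AND false = false
(s AND p) IMPLIES u = false IMPLIES true = true
u OR q = true OR false = true
u IMPLIES t = true IMPLIES false = false
s IMPLIES (u IMPLIES t) = true IMPLIES false = false
NOT (s IMPLIES (u IMPLIES t)) = NOT false = true
(u OR q) IMPLIES NOT (s IMPLIES (u IMPLIES t)) = true IMPLIES true = true
t OR p = false OR false = false
((u OR q) IMPLIES NOT (s IMPLIES (u IMPLIES t))) IMPLIES (t OR p) = true IMPLIES false = false
((s AND p) IMPLIES u) IMPLIES (((u OR q) IMPLIES NOT (s IMPLIES (u IMPLIES t))) IMPLIES (t OR p)) = true IMPLIES false = false

false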